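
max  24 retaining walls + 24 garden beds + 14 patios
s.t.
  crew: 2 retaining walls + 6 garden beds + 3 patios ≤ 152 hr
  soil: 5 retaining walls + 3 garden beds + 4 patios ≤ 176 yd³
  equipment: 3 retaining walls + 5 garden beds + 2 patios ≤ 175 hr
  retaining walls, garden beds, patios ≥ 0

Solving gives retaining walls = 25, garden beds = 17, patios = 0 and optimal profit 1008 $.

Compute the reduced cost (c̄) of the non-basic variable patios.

Binding: crew and soil. Non-binding: equipment (15 unused).
By complementary slackness, y = 0 for the non-binding constraint.
The binding rows give the dual system: 2·y_crew + 5·y_soil = 24 and 6·y_crew + 3·y_soil = 24.
This yields shadow prices y_crew = 2, y_soil = 4.
Reduced cost of patios: c₃ − yᵀa₃ = 14 − (2·3 + 4·4) = 14 − 22 = -8.

-8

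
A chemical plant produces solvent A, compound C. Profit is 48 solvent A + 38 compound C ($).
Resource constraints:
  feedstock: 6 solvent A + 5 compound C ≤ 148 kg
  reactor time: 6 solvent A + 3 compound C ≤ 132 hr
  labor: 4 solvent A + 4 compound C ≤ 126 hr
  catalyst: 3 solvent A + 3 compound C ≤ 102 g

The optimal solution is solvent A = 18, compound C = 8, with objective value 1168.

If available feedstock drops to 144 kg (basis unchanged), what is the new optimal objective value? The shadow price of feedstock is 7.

1140

Δb = -4, so new z* = 1168 + (7)·(-4) = 1168 − 28 = 1140.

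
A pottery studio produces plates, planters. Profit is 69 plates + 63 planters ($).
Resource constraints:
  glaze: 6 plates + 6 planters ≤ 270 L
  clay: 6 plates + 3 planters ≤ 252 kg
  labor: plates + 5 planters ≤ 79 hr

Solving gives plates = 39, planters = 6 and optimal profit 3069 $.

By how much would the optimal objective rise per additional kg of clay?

Check each constraint at x*: glaze 270/270 (tight); clay 252/252 (tight); labor 69/79 (slack 10).
Since labor is not tight, its dual is 0.
Dual feasibility on the basic columns requires 6·y_glaze + 6·y_clay = 69, 6·y_glaze + 3·y_clay = 63.
Solving: y_glaze = 9.5, y_clay = 2.
Shadow price of clay = 2.

2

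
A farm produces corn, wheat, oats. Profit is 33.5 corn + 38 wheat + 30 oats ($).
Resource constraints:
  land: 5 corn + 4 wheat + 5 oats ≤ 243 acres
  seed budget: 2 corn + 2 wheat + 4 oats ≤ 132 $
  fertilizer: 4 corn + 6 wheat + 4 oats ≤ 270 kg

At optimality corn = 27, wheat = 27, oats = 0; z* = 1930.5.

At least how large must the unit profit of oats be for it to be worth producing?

33.5

Check each constraint at x*: land 243/243 (tight); seed budget 108/132 (slack 24); fertilizer 270/270 (tight).
Since seed budget is not tight, its dual is 0.
Dual feasibility on the basic columns requires 5·y_land + 4·y_fertilizer = 33.5, 4·y_land + 6·y_fertilizer = 38.
Solving: y_land = 3.5, y_fertilizer = 4.
oats enters the basis when its profit ≥ yᵀa₃ = 3.5·5 + 4·4 = 33.5.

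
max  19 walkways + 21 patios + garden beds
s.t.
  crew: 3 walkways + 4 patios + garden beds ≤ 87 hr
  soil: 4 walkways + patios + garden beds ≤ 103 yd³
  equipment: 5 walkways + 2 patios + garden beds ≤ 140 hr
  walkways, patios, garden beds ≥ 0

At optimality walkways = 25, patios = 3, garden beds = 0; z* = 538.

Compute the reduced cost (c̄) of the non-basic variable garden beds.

Binding: crew and soil. Non-binding: equipment (9 unused).
By complementary slackness, y = 0 for the non-binding constraint.
The binding rows give the dual system: 3·y_crew + 4·y_soil = 19 and 4·y_crew + 1·y_soil = 21.
→ y_crew = 5 and y_soil = 1.
Reduced cost of garden beds: c₃ − yᵀa₃ = 1 − (5·1 + 1·1) = 1 − 6 = -5.

-5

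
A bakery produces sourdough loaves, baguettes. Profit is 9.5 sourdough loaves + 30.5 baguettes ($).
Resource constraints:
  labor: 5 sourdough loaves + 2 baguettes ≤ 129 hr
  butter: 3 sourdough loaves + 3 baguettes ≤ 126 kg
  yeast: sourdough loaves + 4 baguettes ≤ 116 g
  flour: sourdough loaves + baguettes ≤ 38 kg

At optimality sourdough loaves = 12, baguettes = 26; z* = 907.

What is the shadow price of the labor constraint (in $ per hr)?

At the optimum: labor uses 112 of 129 (slack = 17); butter uses 114 of 126 (slack = 12); yeast uses 116 of 116 (binding); flour uses 38 of 38 (binding).
Since labor, butter are not tight, their duals are 0.
Dual feasibility on the basic columns requires 1·y_yeast + 1·y_flour = 9.5, 4·y_yeast + 1·y_flour = 30.5.
→ y_yeast = 7 and y_flour = 2.5.
Shadow price of labor = 0.

0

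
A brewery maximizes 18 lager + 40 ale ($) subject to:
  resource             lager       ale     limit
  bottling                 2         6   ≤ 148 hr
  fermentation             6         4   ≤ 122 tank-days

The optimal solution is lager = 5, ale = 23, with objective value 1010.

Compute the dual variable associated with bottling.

At the optimum: bottling uses 148 of 148 (binding); fermentation uses 122 of 122 (binding).
The binding rows give the dual system: 2·y_bottling + 6·y_fermentation = 18 and 6·y_bottling + 4·y_fermentation = 40.
This yields shadow prices y_bottling = 6, y_fermentation = 1.
Shadow price of bottling = 6.

6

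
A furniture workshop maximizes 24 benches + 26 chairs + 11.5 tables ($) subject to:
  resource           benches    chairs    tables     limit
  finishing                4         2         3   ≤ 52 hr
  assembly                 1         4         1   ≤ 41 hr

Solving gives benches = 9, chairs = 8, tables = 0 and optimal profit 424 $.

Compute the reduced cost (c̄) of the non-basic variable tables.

-7.5

Both finishing and assembly are binding at x*.
Dual feasibility on the basic columns requires 4·y_finishing + 1·y_assembly = 24, 2·y_finishing + 4·y_assembly = 26.
This yields shadow prices y_finishing = 5, y_assembly = 4.
Reduced cost of tables: c₃ − yᵀa₃ = 11.5 − (5·3 + 4·1) = 11.5 − 19 = -7.5.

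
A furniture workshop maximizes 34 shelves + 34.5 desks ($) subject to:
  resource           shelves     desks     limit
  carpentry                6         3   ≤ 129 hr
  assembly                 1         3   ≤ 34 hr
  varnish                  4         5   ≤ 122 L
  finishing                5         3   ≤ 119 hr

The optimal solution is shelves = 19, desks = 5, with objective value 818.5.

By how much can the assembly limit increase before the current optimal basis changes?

Binding constraints: carpentry, assembly. The basis is B = [[6,3],[1,3]] with det 15.
Per unit increase in assembly, x* moves by d = (-0.2, 0.4).
The basis stays optimal until varnish becomes binding; allowable increase = 17.5 hr.

17.5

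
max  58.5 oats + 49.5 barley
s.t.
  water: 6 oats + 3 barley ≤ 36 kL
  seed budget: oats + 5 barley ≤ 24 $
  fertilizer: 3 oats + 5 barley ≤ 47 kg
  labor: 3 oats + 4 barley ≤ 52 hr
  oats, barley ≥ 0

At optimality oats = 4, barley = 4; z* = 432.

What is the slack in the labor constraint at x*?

labor used = 3·4 + 4·4 = 28; slack = 52 − 28 = 24.

24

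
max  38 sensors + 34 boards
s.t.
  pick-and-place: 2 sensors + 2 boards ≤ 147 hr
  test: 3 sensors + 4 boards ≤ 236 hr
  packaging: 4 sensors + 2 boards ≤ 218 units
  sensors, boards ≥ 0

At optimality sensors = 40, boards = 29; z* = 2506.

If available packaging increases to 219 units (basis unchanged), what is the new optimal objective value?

2511

Binding: test and packaging. Non-binding: pick-and-place (9 unused).
Slack constraints have shadow price 0 (complementary slackness).
From A_Bᵀ y = c: 3·y_test + 4·y_packaging = 38; 4·y_test + 2·y_packaging = 34.
Solving: y_test = 6, y_packaging = 5.
Δz = y_packaging·Δb = 5 × (1) = 5, so new z* = 2506 + 5 = 2511.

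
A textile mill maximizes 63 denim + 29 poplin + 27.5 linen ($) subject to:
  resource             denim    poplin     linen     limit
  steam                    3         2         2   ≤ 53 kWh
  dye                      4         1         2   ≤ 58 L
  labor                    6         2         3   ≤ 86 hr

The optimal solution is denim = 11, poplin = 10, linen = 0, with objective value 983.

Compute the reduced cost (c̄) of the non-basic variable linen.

-8

Binding: steam and labor. Non-binding: dye (4 unused).
Slack constraints have shadow price 0 (complementary slackness).
Dual feasibility on the basic columns requires 3·y_steam + 6·y_labor = 63, 2·y_steam + 2·y_labor = 29.
Solving: y_steam = 8, y_labor = 6.5.
Reduced cost of linen: c₃ − yᵀa₃ = 27.5 − (8·2 + 6.5·3) = 27.5 − 35.5 = -8.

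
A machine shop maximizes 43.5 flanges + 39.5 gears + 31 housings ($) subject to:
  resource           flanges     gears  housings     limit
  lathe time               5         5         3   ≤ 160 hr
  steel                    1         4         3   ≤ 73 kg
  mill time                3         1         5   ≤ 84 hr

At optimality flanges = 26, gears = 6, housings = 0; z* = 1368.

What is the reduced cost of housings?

-1.5

Binding: lathe time and mill time. Non-binding: steel (23 unused).
By complementary slackness, y = 0 for the non-binding constraint.
From A_Bᵀ y = c: 5·y_lathe time + 3·y_mill time = 43.5; 5·y_lathe time + 1·y_mill time = 39.5.
→ y_lathe time = 7.5 and y_mill time = 2.
Reduced cost of housings: c₃ − yᵀa₃ = 31 − (7.5·3 + 2·5) = 31 − 32.5 = -1.5.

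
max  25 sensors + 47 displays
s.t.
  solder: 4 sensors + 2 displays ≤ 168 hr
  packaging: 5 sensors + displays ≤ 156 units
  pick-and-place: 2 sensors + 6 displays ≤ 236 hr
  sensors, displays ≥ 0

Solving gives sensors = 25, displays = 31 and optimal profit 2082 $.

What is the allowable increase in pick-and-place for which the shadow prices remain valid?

Binding constraints: packaging, pick-and-place. The basis is B = [[5,1],[2,6]] with det 28.
Per unit increase in pick-and-place, x* moves by d = (-0.0357, 0.1786).
The basis stays optimal until solder becomes binding; allowable increase = 28 hr.

28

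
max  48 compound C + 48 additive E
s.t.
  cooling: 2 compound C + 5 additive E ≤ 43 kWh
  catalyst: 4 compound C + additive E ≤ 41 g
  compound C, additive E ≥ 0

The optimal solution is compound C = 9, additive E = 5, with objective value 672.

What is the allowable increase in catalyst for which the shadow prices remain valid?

45

Binding constraints: cooling, catalyst. The basis is B = [[2,5],[4,1]] with det -18.
Per unit increase in catalyst, x* moves by d = (0.2778, -0.1111).
The basis stays optimal until additive E reaches 0; allowable increase = 45 g.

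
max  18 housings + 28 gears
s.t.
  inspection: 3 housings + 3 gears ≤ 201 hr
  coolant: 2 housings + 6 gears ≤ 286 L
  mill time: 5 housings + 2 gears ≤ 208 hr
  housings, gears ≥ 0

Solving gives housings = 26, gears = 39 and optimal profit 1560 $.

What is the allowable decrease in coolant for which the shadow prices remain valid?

Binding constraints: coolant, mill time. The basis is B = [[2,6],[5,2]] with det -26.
Per unit decrease in coolant, x* moves by d = (0.0769, -0.1923).
The basis stays optimal until gears reaches 0; allowable decrease = 202.8 L.

202.8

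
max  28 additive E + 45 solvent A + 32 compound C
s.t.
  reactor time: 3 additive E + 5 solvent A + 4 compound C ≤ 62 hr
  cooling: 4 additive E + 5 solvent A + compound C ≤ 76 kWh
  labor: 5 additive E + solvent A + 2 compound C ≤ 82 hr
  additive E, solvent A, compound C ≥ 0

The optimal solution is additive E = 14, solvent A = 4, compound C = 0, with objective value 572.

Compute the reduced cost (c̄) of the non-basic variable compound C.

-1

At the optimum: reactor time uses 62 of 62 (binding); cooling uses 76 of 76 (binding); labor uses 74 of 82 (slack = 8).
Slack constraints have shadow price 0 (complementary slackness).
From A_Bᵀ y = c: 3·y_reactor time + 4·y_cooling = 28; 5·y_reactor time + 5·y_cooling = 45.
This yields shadow prices y_reactor time = 8, y_cooling = 1.
Reduced cost of compound C: c₃ − yᵀa₃ = 32 − (8·4 + 1·1) = 32 − 33 = -1.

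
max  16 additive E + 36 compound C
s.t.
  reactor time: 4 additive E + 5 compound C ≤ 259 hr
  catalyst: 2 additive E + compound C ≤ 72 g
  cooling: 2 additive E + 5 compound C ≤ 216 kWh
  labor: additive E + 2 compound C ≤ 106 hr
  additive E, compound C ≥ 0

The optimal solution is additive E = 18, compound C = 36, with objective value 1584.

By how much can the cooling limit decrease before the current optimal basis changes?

Binding constraints: catalyst, cooling. The basis is B = [[2,1],[2,5]] with det 8.
Per unit decrease in cooling, x* moves by d = (0.125, -0.25).
The basis stays optimal until compound C reaches 0; allowable decrease = 144 kWh.

144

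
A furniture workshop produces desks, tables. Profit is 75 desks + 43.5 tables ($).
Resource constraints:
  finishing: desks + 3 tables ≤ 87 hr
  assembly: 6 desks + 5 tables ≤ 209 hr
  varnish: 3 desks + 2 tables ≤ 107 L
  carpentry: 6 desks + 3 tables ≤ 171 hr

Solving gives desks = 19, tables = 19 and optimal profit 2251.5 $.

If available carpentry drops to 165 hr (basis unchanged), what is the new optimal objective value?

Check each constraint at x*: finishing 76/87 (slack 11); assembly 209/209 (tight); varnish 95/107 (slack 12); carpentry 171/171 (tight).
By complementary slackness, y = 0 for the non-binding constraints.
The binding rows give the dual system: 6·y_assembly + 6·y_carpentry = 75 and 5·y_assembly + 3·y_carpentry = 43.5.
This yields shadow prices y_assembly = 3, y_carpentry = 9.5.
Δz = y_carpentry·Δb = 9.5 × (-6) = -57, so new z* = 2251.5 − 57 = 2194.5.

2194.5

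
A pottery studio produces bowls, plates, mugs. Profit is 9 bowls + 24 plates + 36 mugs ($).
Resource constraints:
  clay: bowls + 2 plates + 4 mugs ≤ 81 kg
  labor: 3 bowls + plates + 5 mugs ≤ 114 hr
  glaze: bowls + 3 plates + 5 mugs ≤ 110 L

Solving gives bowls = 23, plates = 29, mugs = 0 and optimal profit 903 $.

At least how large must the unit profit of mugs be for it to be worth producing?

At the optimum: clay uses 81 of 81 (binding); labor uses 98 of 114 (slack = 16); glaze uses 110 of 110 (binding).
Slack constraints have shadow price 0 (complementary slackness).
Dual feasibility on the basic columns requires 1·y_clay + 1·y_glaze = 9, 2·y_clay + 3·y_glaze = 24.
→ y_clay = 3 and y_glaze = 6.
mugs enters the basis when its profit ≥ yᵀa₃ = 3·4 + 6·5 = 42.

42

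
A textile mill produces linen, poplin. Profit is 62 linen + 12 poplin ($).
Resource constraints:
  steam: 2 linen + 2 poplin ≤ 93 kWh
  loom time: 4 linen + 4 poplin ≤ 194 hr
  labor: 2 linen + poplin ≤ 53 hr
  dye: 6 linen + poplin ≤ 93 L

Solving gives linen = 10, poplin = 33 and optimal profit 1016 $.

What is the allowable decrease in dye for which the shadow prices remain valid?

14

Binding constraints: labor, dye. The basis is B = [[2,1],[6,1]] with det -4.
Per unit decrease in dye, x* moves by d = (-0.25, 0.5).
The basis stays optimal until steam becomes binding; allowable decrease = 14 L.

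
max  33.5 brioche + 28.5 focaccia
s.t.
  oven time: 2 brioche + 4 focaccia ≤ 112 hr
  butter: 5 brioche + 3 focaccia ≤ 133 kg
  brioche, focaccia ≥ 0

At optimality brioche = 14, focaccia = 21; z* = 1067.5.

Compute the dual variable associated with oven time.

Check each constraint at x*: oven time 112/112 (tight); butter 133/133 (tight).
The binding rows give the dual system: 2·y_oven time + 5·y_butter = 33.5 and 4·y_oven time + 3·y_butter = 28.5.
Solving: y_oven time = 3, y_butter = 5.5.
Shadow price of oven time = 3.

3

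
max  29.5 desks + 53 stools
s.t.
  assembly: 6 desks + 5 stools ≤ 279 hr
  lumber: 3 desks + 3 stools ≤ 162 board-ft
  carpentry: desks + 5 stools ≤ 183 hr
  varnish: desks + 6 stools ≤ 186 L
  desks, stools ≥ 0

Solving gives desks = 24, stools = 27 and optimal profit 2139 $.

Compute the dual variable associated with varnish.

5.5

At the optimum: assembly uses 279 of 279 (binding); lumber uses 153 of 162 (slack = 9); carpentry uses 159 of 183 (slack = 24); varnish uses 186 of 186 (binding).
By complementary slackness, y = 0 for the non-binding constraints.
The binding rows give the dual system: 6·y_assembly + 1·y_varnish = 29.5 and 5·y_assembly + 6·y_varnish = 53.
→ y_assembly = 4 and y_varnish = 5.5.
Shadow price of varnish = 5.5.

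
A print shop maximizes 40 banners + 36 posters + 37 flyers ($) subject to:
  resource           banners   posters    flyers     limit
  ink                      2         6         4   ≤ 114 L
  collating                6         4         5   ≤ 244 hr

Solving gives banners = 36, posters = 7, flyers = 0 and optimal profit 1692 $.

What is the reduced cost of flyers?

At the optimum: ink uses 114 of 114 (binding); collating uses 244 of 244 (binding).
Dual feasibility on the basic columns requires 2·y_ink + 6·y_collating = 40, 6·y_ink + 4·y_collating = 36.
→ y_ink = 2 and y_collating = 6.
Reduced cost of flyers: c₃ − yᵀa₃ = 37 − (2·4 + 6·5) = 37 − 38 = -1.

-1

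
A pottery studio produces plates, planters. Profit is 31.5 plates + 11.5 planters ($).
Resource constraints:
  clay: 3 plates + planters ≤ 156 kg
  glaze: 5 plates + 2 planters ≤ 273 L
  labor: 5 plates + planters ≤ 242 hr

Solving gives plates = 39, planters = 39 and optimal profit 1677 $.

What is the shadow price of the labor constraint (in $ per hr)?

At the optimum: clay uses 156 of 156 (binding); glaze uses 273 of 273 (binding); labor uses 234 of 242 (slack = 8).
By complementary slackness, y = 0 for the non-binding constraint.
The binding rows give the dual system: 3·y_clay + 5·y_glaze = 31.5 and 1·y_clay + 2·y_glaze = 11.5.
Solving: y_clay = 5.5, y_glaze = 3.
Shadow price of labor = 0.

0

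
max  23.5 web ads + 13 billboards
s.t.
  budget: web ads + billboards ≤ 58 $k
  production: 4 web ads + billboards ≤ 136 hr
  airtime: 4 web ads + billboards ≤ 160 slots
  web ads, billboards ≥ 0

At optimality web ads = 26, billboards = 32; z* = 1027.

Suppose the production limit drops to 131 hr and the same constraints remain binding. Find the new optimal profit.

1009.5

At the optimum: budget uses 58 of 58 (binding); production uses 136 of 136 (binding); airtime uses 136 of 160 (slack = 24).
Since airtime is not tight, its dual is 0.
From A_Bᵀ y = c: 1·y_budget + 4·y_production = 23.5; 1·y_budget + 1·y_production = 13.
This yields shadow prices y_budget = 9.5, y_production = 3.5.
Δz = y_production·Δb = 3.5 × (-5) = -17.5, so new z* = 1027 − 17.5 = 1009.5.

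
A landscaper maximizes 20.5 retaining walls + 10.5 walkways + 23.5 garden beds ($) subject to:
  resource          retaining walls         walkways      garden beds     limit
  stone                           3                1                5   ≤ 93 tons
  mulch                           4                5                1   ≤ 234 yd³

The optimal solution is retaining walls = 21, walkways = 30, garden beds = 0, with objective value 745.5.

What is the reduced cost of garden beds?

Both stone and mulch are binding at x*.
The binding rows give the dual system: 3·y_stone + 4·y_mulch = 20.5 and 1·y_stone + 5·y_mulch = 10.5.
→ y_stone = 5.5 and y_mulch = 1.
Reduced cost of garden beds: c₃ − yᵀa₃ = 23.5 − (5.5·5 + 1·1) = 23.5 − 28.5 = -5.

-5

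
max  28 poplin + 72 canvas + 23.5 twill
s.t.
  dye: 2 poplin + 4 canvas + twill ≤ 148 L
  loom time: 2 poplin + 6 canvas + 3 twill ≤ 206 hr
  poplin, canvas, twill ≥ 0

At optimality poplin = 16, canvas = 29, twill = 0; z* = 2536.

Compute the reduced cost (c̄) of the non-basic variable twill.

Both dye and loom time are binding at x*.
From A_Bᵀ y = c: 2·y_dye + 2·y_loom time = 28; 4·y_dye + 6·y_loom time = 72.
→ y_dye = 6 and y_loom time = 8.
Reduced cost of twill: c₃ − yᵀa₃ = 23.5 − (6·1 + 8·3) = 23.5 − 30 = -6.5.

-6.5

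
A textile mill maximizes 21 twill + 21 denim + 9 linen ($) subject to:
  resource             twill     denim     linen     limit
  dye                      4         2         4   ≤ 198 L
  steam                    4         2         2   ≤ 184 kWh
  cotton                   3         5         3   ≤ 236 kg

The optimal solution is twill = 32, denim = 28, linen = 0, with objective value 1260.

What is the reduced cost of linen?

Binding: steam and cotton. Non-binding: dye (14 unused).
Slack constraints have shadow price 0 (complementary slackness).
From A_Bᵀ y = c: 4·y_steam + 3·y_cotton = 21; 2·y_steam + 5·y_cotton = 21.
→ y_steam = 3 and y_cotton = 3.
Reduced cost of linen: c₃ − yᵀa₃ = 9 − (3·2 + 3·3) = 9 − 15 = -6.

-6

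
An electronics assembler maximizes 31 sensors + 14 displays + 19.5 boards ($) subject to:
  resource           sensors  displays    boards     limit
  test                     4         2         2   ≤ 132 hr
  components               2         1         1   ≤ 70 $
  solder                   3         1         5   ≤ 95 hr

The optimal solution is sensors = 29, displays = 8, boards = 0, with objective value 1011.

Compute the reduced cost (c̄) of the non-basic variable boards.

Binding: test and solder. Non-binding: components (4 unused).
Since components is not tight, its dual is 0.
From A_Bᵀ y = c: 4·y_test + 3·y_solder = 31; 2·y_test + 1·y_solder = 14.
→ y_test = 5.5 and y_solder = 3.
Reduced cost of boards: c₃ − yᵀa₃ = 19.5 − (5.5·2 + 3·5) = 19.5 − 26 = -6.5.

-6.5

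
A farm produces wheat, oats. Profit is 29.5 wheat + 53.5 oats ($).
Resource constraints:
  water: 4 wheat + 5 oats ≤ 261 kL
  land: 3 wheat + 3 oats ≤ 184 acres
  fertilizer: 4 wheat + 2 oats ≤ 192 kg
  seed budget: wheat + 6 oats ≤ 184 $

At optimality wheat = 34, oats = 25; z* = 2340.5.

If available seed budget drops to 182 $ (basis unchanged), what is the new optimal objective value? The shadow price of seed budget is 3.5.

Δb = -2, so new z* = 2340.5 + (3.5)·(-2) = 2340.5 − 7 = 2333.5.

2333.5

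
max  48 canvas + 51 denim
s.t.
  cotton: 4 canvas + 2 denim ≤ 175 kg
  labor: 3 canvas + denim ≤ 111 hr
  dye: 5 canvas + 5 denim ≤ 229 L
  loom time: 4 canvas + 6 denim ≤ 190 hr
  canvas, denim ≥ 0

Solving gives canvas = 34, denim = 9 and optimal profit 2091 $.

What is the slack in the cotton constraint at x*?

21

cotton used = 4·34 + 2·9 = 154; slack = 175 − 154 = 21.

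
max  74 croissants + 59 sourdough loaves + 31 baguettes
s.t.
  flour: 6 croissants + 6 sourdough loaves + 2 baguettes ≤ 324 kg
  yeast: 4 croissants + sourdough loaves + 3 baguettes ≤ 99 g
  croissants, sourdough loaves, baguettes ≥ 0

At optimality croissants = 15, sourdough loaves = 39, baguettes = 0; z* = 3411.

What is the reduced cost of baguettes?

At the optimum: flour uses 324 of 324 (binding); yeast uses 99 of 99 (binding).
From A_Bᵀ y = c: 6·y_flour + 4·y_yeast = 74; 6·y_flour + 1·y_yeast = 59.
Solving: y_flour = 9, y_yeast = 5.
Reduced cost of baguettes: c₃ − yᵀa₃ = 31 − (9·2 + 5·3) = 31 − 33 = -2.

-2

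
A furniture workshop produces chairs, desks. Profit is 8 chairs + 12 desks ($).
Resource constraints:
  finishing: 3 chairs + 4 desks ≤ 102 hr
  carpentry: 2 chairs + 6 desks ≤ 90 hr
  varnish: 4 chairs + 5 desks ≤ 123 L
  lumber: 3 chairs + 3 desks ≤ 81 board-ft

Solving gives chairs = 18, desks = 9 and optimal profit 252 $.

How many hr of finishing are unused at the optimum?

finishing used = 3·18 + 4·9 = 90; slack = 102 − 90 = 12.

12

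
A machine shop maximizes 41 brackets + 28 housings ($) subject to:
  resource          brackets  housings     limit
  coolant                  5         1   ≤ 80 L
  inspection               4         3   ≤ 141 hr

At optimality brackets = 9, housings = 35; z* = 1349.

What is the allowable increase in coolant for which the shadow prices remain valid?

96.25

Binding constraints: coolant, inspection. The basis is B = [[5,1],[4,3]] with det 11.
Per unit increase in coolant, x* moves by d = (0.2727, -0.3636).
The basis stays optimal until housings reaches 0; allowable increase = 96.25 L.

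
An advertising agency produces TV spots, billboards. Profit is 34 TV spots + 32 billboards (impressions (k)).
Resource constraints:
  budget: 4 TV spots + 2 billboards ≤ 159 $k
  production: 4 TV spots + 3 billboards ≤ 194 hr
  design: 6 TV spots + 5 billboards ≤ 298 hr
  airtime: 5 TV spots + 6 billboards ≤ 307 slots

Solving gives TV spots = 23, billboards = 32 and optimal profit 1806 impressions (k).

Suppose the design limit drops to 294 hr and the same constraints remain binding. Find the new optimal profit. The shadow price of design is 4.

1790

Δb = -4, so new z* = 1806 + (4)·(-4) = 1806 − 16 = 1790.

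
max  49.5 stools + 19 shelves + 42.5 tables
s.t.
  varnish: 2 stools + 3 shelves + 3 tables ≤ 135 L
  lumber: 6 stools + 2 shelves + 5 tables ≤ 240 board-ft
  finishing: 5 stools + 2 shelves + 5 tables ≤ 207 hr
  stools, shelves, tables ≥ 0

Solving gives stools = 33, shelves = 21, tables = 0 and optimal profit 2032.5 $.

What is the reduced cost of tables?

Binding: lumber and finishing. Non-binding: varnish (6 unused).
Slack constraints have shadow price 0 (complementary slackness).
From A_Bᵀ y = c: 6·y_lumber + 5·y_finishing = 49.5; 2·y_lumber + 2·y_finishing = 19.
This yields shadow prices y_lumber = 2, y_finishing = 7.5.
Reduced cost of tables: c₃ − yᵀa₃ = 42.5 − (2·5 + 7.5·5) = 42.5 − 47.5 = -5.

-5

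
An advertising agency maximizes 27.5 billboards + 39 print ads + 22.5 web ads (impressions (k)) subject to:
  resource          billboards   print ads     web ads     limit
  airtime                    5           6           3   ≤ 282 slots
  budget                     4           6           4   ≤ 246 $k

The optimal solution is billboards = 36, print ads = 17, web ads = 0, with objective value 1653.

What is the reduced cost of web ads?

Both airtime and budget are binding at x*.
The binding rows give the dual system: 5·y_airtime + 4·y_budget = 27.5 and 6·y_airtime + 6·y_budget = 39.
This yields shadow prices y_airtime = 1.5, y_budget = 5.
Reduced cost of web ads: c₃ − yᵀa₃ = 22.5 − (1.5·3 + 5·4) = 22.5 − 24.5 = -2.

-2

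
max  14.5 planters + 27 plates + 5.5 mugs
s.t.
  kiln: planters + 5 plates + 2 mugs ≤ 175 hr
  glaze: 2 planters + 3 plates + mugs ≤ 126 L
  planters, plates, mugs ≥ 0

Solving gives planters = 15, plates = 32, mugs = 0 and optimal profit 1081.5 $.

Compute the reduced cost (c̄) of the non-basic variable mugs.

-4

At the optimum: kiln uses 175 of 175 (binding); glaze uses 126 of 126 (binding).
Dual feasibility on the basic columns requires 1·y_kiln + 2·y_glaze = 14.5, 5·y_kiln + 3·y_glaze = 27.
Solving: y_kiln = 1.5, y_glaze = 6.5.
Reduced cost of mugs: c₃ − yᵀa₃ = 5.5 − (1.5·2 + 6.5·1) = 5.5 − 9.5 = -4.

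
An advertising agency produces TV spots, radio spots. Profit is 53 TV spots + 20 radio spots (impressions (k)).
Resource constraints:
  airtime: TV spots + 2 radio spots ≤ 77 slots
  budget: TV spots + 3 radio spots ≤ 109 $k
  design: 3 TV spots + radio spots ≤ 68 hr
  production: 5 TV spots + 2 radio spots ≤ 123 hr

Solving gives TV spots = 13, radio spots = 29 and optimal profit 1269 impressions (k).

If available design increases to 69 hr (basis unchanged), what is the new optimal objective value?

1275

Binding: design and production. Non-binding: airtime (6 unused), budget (9 unused).
Slack constraints have shadow price 0 (complementary slackness).
The binding rows give the dual system: 3·y_design + 5·y_production = 53 and 1·y_design + 2·y_production = 20.
→ y_design = 6 and y_production = 7.
Δz = y_design·Δb = 6 × (1) = 6, so new z* = 1269 + 6 = 1275.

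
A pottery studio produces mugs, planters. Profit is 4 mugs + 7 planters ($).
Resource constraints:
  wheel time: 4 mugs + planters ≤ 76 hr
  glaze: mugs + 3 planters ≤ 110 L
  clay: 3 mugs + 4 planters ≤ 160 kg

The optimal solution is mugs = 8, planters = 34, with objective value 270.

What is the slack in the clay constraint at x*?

clay used = 3·8 + 4·34 = 160; slack = 160 − 160 = 0.

0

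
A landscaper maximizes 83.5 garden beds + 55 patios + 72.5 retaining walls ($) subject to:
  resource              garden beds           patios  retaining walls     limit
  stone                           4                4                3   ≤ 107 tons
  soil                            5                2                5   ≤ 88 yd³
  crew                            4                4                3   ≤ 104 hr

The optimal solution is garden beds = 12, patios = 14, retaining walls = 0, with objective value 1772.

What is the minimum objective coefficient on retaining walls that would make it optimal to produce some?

At the optimum: stone uses 104 of 107 (slack = 3); soil uses 88 of 88 (binding); crew uses 104 of 104 (binding).
Since stone is not tight, its dual is 0.
The binding rows give the dual system: 5·y_soil + 4·y_crew = 83.5 and 2·y_soil + 4·y_crew = 55.
This yields shadow prices y_soil = 9.5, y_crew = 9.
retaining walls enters the basis when its profit ≥ yᵀa₃ = 9.5·5 + 9·3 = 74.5.

74.5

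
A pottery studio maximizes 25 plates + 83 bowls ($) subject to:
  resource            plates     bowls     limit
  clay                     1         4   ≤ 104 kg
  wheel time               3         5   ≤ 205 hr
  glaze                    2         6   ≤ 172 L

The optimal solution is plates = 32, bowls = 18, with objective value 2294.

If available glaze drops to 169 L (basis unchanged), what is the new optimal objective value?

2268.5

At the optimum: clay uses 104 of 104 (binding); wheel time uses 186 of 205 (slack = 19); glaze uses 172 of 172 (binding).
By complementary slackness, y = 0 for the non-binding constraint.
The binding rows give the dual system: 1·y_clay + 2·y_glaze = 25 and 4·y_clay + 6·y_glaze = 83.
→ y_clay = 8 and y_glaze = 8.5.
Δz = y_glaze·Δb = 8.5 × (-3) = -25.5, so new z* = 2294 − 25.5 = 2268.5.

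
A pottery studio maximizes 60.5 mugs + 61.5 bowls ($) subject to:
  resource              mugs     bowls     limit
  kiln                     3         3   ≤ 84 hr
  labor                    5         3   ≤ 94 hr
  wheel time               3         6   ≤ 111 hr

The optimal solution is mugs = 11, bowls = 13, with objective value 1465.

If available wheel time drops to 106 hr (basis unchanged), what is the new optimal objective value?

1435

Binding: labor and wheel time. Non-binding: kiln (12 unused).
By complementary slackness, y = 0 for the non-binding constraint.
The binding rows give the dual system: 5·y_labor + 3·y_wheel time = 60.5 and 3·y_labor + 6·y_wheel time = 61.5.
→ y_labor = 8.5 and y_wheel time = 6.
Δz = y_wheel time·Δb = 6 × (-5) = -30, so new z* = 1465 − 30 = 1435.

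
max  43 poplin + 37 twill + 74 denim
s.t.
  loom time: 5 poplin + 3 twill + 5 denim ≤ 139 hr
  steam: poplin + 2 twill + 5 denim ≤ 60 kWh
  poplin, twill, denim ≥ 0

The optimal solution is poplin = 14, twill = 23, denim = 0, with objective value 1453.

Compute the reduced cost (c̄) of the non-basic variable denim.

Check each constraint at x*: loom time 139/139 (tight); steam 60/60 (tight).
From A_Bᵀ y = c: 5·y_loom time + 1·y_steam = 43; 3·y_loom time + 2·y_steam = 37.
Solving: y_loom time = 7, y_steam = 8.
Reduced cost of denim: c₃ − yᵀa₃ = 74 − (7·5 + 8·5) = 74 − 75 = -1.

-1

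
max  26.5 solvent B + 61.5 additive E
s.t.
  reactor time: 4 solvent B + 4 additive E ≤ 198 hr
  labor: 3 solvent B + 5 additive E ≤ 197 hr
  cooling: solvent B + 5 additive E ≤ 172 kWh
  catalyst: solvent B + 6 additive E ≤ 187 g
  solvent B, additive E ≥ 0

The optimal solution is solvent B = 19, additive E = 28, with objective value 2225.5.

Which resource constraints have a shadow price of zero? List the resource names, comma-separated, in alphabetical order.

reactor time: 188/198 (slack 10)
labor: 197/197 (binding)
cooling: 159/172 (slack 13)
catalyst: 187/187 (binding)
By complementary slackness, a constraint with positive slack has shadow price 0 → cooling, reactor time.

cooling, reactor time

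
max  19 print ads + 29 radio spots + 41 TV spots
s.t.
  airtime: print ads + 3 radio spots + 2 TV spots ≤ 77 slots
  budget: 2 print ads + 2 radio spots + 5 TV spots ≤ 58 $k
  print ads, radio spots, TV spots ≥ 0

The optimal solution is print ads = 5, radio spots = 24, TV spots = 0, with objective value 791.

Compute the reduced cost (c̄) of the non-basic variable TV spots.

At the optimum: airtime uses 77 of 77 (binding); budget uses 58 of 58 (binding).
The binding rows give the dual system: 1·y_airtime + 2·y_budget = 19 and 3·y_airtime + 2·y_budget = 29.
→ y_airtime = 5 and y_budget = 7.
Reduced cost of TV spots: c₃ − yᵀa₃ = 41 − (5·2 + 7·5) = 41 − 45 = -4.

-4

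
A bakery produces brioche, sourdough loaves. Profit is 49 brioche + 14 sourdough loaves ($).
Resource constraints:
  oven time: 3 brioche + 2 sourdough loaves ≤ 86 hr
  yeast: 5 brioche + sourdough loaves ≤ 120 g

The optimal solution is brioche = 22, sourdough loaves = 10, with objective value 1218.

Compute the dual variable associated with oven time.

Both oven time and yeast are binding at x*.
The binding rows give the dual system: 3·y_oven time + 5·y_yeast = 49 and 2·y_oven time + 1·y_yeast = 14.
Solving: y_oven time = 3, y_yeast = 8.
Shadow price of oven time = 3.

3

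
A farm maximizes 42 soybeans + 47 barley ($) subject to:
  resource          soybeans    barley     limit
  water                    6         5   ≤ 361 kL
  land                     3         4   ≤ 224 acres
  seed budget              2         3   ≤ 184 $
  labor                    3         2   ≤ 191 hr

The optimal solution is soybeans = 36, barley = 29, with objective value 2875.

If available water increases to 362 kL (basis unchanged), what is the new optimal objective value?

2878

At the optimum: water uses 361 of 361 (binding); land uses 224 of 224 (binding); seed budget uses 159 of 184 (slack = 25); labor uses 166 of 191 (slack = 25).
Since seed budget, labor are not tight, their duals are 0.
Dual feasibility on the basic columns requires 6·y_water + 3·y_land = 42, 5·y_water + 4·y_land = 47.
Solving: y_water = 3, y_land = 8.
Δz = y_water·Δb = 3 × (1) = 3, so new z* = 2875 + 3 = 2878.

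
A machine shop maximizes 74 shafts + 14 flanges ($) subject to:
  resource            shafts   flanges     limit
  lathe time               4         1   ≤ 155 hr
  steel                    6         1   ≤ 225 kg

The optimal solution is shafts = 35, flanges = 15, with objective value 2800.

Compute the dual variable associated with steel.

Both lathe time and steel are binding at x*.
Dual feasibility on the basic columns requires 4·y_lathe time + 6·y_steel = 74, 1·y_lathe time + 1·y_steel = 14.
→ y_lathe time = 5 and y_steel = 9.
Shadow price of steel = 9.

9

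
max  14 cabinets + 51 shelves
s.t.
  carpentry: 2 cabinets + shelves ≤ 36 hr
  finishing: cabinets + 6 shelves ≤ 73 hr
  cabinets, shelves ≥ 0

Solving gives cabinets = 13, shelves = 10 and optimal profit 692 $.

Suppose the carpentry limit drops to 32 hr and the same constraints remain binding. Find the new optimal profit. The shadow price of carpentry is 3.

680

Δb = -4, so new z* = 692 + (3)·(-4) = 692 − 12 = 680.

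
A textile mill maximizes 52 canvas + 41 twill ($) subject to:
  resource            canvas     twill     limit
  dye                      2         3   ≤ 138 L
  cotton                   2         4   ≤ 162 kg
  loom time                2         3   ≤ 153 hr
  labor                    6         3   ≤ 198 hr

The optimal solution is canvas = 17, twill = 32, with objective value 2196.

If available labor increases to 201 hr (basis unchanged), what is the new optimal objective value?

Binding: cotton and labor. Non-binding: dye (8 unused), loom time (23 unused).
Slack constraints have shadow price 0 (complementary slackness).
From A_Bᵀ y = c: 2·y_cotton + 6·y_labor = 52; 4·y_cotton + 3·y_labor = 41.
This yields shadow prices y_cotton = 5, y_labor = 7.
Δz = y_labor·Δb = 7 × (3) = 21, so new z* = 2196 + 21 = 2217.

2217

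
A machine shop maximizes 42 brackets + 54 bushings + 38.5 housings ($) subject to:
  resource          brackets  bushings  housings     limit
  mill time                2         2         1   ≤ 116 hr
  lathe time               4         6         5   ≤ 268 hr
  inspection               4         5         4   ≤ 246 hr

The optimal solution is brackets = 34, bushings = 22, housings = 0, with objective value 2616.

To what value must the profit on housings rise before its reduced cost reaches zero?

Binding: lathe time and inspection. Non-binding: mill time (4 unused).
By complementary slackness, y = 0 for the non-binding constraint.
Dual feasibility on the basic columns requires 4·y_lathe time + 4·y_inspection = 42, 6·y_lathe time + 5·y_inspection = 54.
→ y_lathe time = 1.5 and y_inspection = 9.
housings enters the basis when its profit ≥ yᵀa₃ = 1.5·5 + 9·4 = 43.5.

43.5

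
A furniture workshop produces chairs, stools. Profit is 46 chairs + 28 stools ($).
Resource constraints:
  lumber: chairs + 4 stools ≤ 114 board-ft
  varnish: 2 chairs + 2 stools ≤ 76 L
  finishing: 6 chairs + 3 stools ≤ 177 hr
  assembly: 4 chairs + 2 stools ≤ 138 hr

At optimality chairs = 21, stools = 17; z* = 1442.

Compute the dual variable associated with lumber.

Check each constraint at x*: lumber 89/114 (slack 25); varnish 76/76 (tight); finishing 177/177 (tight); assembly 118/138 (slack 20).
By complementary slackness, y = 0 for the non-binding constraints.
Dual feasibility on the basic columns requires 2·y_varnish + 6·y_finishing = 46, 2·y_varnish + 3·y_finishing = 28.
Solving: y_varnish = 5, y_finishing = 6.
Shadow price of lumber = 0.

0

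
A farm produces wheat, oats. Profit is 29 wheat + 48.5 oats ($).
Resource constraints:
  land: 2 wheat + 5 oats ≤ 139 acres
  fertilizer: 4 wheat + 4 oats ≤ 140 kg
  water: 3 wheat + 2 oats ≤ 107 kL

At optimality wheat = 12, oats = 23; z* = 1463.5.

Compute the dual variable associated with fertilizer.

4

Binding: land and fertilizer. Non-binding: water (25 unused).
Slack constraints have shadow price 0 (complementary slackness).
From A_Bᵀ y = c: 2·y_land + 4·y_fertilizer = 29; 5·y_land + 4·y_fertilizer = 48.5.
→ y_land = 6.5 and y_fertilizer = 4.
Shadow price of fertilizer = 4.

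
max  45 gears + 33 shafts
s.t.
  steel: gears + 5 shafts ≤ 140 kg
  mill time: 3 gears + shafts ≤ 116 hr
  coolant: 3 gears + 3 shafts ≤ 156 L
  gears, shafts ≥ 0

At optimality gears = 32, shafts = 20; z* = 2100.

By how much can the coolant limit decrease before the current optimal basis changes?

Binding constraints: mill time, coolant. The basis is B = [[3,1],[3,3]] with det 6.
Per unit decrease in coolant, x* moves by d = (0.1667, -0.5).
The basis stays optimal until shafts reaches 0; allowable decrease = 40 L.

40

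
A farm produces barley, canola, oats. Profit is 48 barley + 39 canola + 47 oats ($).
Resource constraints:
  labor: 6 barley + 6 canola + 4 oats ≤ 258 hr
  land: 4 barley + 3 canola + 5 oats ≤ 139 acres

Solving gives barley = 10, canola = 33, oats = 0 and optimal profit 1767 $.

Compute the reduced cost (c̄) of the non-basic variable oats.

Both labor and land are binding at x*.
The binding rows give the dual system: 6·y_labor + 4·y_land = 48 and 6·y_labor + 3·y_land = 39.
→ y_labor = 2 and y_land = 9.
Reduced cost of oats: c₃ − yᵀa₃ = 47 − (2·4 + 9·5) = 47 − 53 = -6.

-6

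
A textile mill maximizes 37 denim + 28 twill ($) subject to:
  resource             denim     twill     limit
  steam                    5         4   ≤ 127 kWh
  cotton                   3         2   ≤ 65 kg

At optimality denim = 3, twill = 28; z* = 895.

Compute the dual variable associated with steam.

5

Both steam and cotton are binding at x*.
The binding rows give the dual system: 5·y_steam + 3·y_cotton = 37 and 4·y_steam + 2·y_cotton = 28.
Solving: y_steam = 5, y_cotton = 4.
Shadow price of steam = 5.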